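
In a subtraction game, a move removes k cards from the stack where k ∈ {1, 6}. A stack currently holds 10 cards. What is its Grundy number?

1

Build the Grundy sequence with g(k) = mex{g(k−s) : s ∈ {1, 6}, s ≤ k}:
k:     0  1  2  3  4  5  6  7  8  9 10
g(k):  0  1  0  1  0  1  2  0  1  0  1
So g(10) = 1.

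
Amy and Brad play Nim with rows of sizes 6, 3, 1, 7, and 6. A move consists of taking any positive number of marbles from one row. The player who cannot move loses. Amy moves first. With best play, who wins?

In binary:
  110  (6)
  011  (3)
  001  (1)
  111  (7)
  110  (6)
  ---
  101  (5)
The nim-sum is 5 ≠ 0, so this is an N-position: the player to move can win; Amy has a winning move.

Amy wins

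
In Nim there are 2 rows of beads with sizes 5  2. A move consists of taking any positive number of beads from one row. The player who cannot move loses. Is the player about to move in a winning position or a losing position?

Write each in binary and XOR column by column:
  101  (5)
  010  (2)
  ---
  111  (7)
The nim-sum is 7 ≠ 0, so this is an N-position: the player to move can win.

Winning position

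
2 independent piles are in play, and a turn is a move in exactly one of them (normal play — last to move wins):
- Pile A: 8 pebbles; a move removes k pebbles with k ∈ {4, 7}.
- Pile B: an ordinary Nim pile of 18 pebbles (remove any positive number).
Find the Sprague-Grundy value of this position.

Build the Grundy sequence for pile A with g(k) = mex{g(k−s) : s ∈ {4, 7}, s ≤ k}:
k:     0  1  2  3  4  5  6  7  8
g(k):  0  0  0  0  1  1  1  1  2
So g(8) = 2.
Pile B is a plain Nim pile of size 18, so its Grundy value is 18.
The value of a disjunctive sum is the nim-sum of the parts.
Combined value = 2 ⊕ 18 = 16.

16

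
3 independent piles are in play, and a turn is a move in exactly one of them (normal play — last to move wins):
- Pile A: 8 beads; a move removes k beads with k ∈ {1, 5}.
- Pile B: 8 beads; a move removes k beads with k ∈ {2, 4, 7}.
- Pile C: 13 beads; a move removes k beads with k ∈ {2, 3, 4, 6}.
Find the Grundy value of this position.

For pile A, compute g(0), g(1), … with moves {1, 5}:
g(0) = mex{} = 0
g(1) = mex{0} = 1
g(2) = mex{1} = 0
g(3) = mex{0} = 1
g(4) = mex{1} = 0
g(5) = mex{0} = 1
g(6) = mex{1} = 0
g(7) = mex{0} = 1
g(8) = mex{1} = 0
So g(8) = 0.
For pile B, compute g(0), g(1), … with moves {2, 4, 7}:
k:     0  1  2  3  4  5  6  7  8
g(k):  0  0  1  1  2  2  0  3  1
So g(8) = 1.
Build the Grundy sequence for pile C with g(k) = mex{g(k−s) : s ∈ {2, 3, 4, 6}, s ≤ k}:
k:     0  1  2  3  4  5  6  7  8  9 10 11 12 13
g(k):  0  0  1  1  2  2  3  3  0  0  1  1  2  2
So g(13) = 2.
By the Sprague-Grundy theorem, the Grundy value of a sum of independent games is the XOR of the component values.
Combined value = 0 XOR 1 XOR 2 = 3.

3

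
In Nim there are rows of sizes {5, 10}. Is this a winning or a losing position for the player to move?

Winning position

Nim-sum: 5 XOR 10 = 15.
The nim-sum is 15 ≠ 0, so this is an N-position: the player to move can win.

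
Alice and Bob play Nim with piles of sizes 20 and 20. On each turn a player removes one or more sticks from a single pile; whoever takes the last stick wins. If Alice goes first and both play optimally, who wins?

Compute the nim-sum pairwise:
20 XOR 20 = 0
The nim-sum is 0, so this is a P-position: the player to move is in a losing position under optimal play; Alice is about to move from it and so loses — Bob wins.

Bob wins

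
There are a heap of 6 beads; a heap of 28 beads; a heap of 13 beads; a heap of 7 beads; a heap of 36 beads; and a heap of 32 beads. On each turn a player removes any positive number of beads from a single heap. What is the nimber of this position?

Nim-sum: 6 ⊕ 28 ⊕ 13 ⊕ 7 ⊕ 36 ⊕ 32 = 20.

20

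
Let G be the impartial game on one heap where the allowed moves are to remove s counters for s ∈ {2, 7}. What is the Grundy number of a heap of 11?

Build the Grundy sequence with g(k) = mex{g(k−s) : s ∈ {2, 7}, s ≤ k}:
k:     0  1  2  3  4  5  6  7  8  9 10 11
g(k):  0  0  1  1  0  0  1  1  2  0  0  1
So g(11) = 1.

1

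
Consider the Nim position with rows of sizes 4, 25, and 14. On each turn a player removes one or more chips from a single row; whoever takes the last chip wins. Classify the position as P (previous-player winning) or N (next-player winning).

N-position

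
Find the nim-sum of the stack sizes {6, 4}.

2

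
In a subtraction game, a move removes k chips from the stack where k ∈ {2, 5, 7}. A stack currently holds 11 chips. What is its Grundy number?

3

Build the Grundy sequence with g(k) = mex{g(k−s) : s ∈ {2, 5, 7}, s ≤ k}:
g(0) = mex{} = 0
g(1) = mex{} = 0
g(2) = mex{0} = 1
g(3) = mex{0} = 1
g(4) = mex{1} = 0
g(5) = mex{0,1} = 2
g(6) = mex{0} = 1
g(7) = mex{0,1,2} = 3
g(8) = mex{0,1} = 2
g(9) = mex{0,1,3} = 2
g(10) = mex{1,2} = 0
g(11) = mex{0,1,2} = 3
So g(11) = 3.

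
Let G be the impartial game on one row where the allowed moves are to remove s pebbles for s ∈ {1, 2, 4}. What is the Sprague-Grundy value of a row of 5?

2

Compute g(0), g(1), … for moves {1, 2, 4}:
k:     0  1  2  3  4  5
g(k):  0  1  2  0  1  2
So g(5) = 2.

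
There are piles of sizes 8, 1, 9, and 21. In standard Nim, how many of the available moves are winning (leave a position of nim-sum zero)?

1

Nim-sum: 8 ⊕ 1 ⊕ 9 ⊕ 21 = 21.
The overall nim-sum is X = 21. A pile of size p has a winning move iff p XOR X < p (reduce it to p XOR X).
  8: 8 XOR 21 = 29 ≥ 8 — no move.
  1: 1 XOR 21 = 20 ≥ 1 — no move.
  9: 9 XOR 21 = 28 ≥ 9 — no move.
  21: 21 XOR 21 = 0 < 21 — winning move (to 0).
That gives 1 winning move.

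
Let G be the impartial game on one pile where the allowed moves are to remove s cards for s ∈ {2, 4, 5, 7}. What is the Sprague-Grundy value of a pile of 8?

4

Grundy values for subtraction set {2, 4, 5, 7}:
g(0) = mex{} = 0
g(1) = mex{} = 0
g(2) = mex{0} = 1
g(3) = mex{0} = 1
g(4) = mex{0,1} = 2
g(5) = mex{0,1} = 2
g(6) = mex{0,1,2} = 3
g(7) = mex{0,1,2} = 3
g(8) = mex{0,1,2,3} = 4
So g(8) = 4.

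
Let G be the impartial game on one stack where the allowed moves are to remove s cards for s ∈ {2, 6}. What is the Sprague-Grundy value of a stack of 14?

1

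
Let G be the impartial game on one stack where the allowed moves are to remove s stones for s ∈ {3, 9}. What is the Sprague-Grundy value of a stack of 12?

Grundy values for subtraction set {3, 9}:
k:     0  1  2  3  4  5  6  7  8  9 10 11 12
g(k):  0  0  0  1  1  1  0  0  0  1  1  1  0
So g(12) = 0.

0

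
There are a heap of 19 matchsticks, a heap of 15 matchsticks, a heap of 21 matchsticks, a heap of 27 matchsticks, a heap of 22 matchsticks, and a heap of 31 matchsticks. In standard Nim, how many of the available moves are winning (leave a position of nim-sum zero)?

Compute the nim-sum pairwise:
19 XOR 15 = 28
28 XOR 21 = 9
9 XOR 27 = 18
18 XOR 22 = 4
4 XOR 31 = 27
The overall nim-sum is X = 27. A heap of size p has a winning move iff p XOR X < p (reduce it to p XOR X).
  19: 19 XOR 27 = 8 < 19 — winning move (to 8).
  15: 15 XOR 27 = 20 ≥ 15 — no move.
  21: 21 XOR 27 = 14 < 21 — winning move (to 14).
  27: 27 XOR 27 = 0 < 27 — winning move (to 0).
  22: 22 XOR 27 = 13 < 22 — winning move (to 13).
  31: 31 XOR 27 = 4 < 31 — winning move (to 4).
That gives 5 winning moves.

5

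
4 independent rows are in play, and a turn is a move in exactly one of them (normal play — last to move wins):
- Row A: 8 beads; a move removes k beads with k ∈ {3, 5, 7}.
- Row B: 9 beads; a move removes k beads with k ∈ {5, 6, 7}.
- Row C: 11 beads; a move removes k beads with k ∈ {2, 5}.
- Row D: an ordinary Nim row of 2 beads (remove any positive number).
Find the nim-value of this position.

Build the Grundy sequence for row A with g(k) = mex{g(k−s) : s ∈ {3, 5, 7}, s ≤ k}:
k:     0  1  2  3  4  5  6  7  8
g(k):  0  0  0  1  1  1  2  2  2
So g(8) = 2.
Build the Grundy sequence for row B with g(k) = mex{g(k−s) : s ∈ {5, 6, 7}, s ≤ k}:
g(0) = mex{} = 0
g(1) = mex{} = 0
g(2) = mex{} = 0
g(3) = mex{} = 0
g(4) = mex{} = 0
g(5) = mex{0} = 1
g(6) = mex{0} = 1
g(7) = mex{0} = 1
g(8) = mex{0} = 1
g(9) = mex{0} = 1
So g(9) = 1.
Grundy values for row C (subtraction set {2, 5}):
g(0) = mex{} = 0
g(1) = mex{} = 0
g(2) = mex{0} = 1
g(3) = mex{0} = 1
g(4) = mex{1} = 0
g(5) = mex{0,1} = 2
g(6) = mex{0} = 1
g(7) = mex{1,2} = 0
g(8) = mex{1} = 0
g(9) = mex{0} = 1
g(10) = mex{0,2} = 1
g(11) = mex{1} = 0
So g(11) = 0.
Row D is a plain Nim row of size 2, so its Grundy value is 2.
By the Sprague-Grundy theorem, the Grundy value of a sum of independent games is the XOR of the component values.
Combined value = 2 ⊕ 1 ⊕ 0 ⊕ 2 = 1.

1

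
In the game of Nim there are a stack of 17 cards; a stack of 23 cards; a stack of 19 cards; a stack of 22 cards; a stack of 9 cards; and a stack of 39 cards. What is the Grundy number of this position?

45

Compute the nim-sum pairwise:
17 XOR 23 = 6
6 XOR 19 = 21
21 XOR 22 = 3
3 XOR 9 = 10
10 XOR 39 = 45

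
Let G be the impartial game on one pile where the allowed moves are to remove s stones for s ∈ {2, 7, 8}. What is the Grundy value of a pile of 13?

Build the Grundy sequence with g(k) = mex{g(k−s) : s ∈ {2, 7, 8}, s ≤ k}:
k:     0  1  2  3  4  5  6  7  8  9 10 11 12 13
g(k):  0  0  1  1  0  0  1  1  2  2  0  3  1  2
So g(13) = 2.

2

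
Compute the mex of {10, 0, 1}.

2

The values 0, 1 are all present; 2 is the first non-negative integer missing from the set.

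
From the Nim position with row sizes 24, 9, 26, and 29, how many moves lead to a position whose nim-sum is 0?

3

Nim-sum: 24 ⊕ 9 ⊕ 26 ⊕ 29 = 22.
The overall nim-sum is X = 22. A row of size p has a winning move iff p XOR X < p (reduce it to p XOR X).
  24: 24 XOR 22 = 14 < 24 — winning move (to 14).
  9: 9 XOR 22 = 31 ≥ 9 — no move.
  26: 26 XOR 22 = 12 < 26 — winning move (to 12).
  29: 29 XOR 22 = 11 < 29 — winning move (to 11).
That gives 3 winning moves.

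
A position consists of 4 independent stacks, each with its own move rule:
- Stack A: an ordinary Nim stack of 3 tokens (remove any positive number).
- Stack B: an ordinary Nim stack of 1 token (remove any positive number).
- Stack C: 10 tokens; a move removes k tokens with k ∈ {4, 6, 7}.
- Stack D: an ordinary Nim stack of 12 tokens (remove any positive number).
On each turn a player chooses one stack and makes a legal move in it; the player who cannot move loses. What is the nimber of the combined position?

12

Stack A is a plain Nim stack of size 3, so its Grundy value is 3.
Stack B is a plain Nim stack of size 1, so its Grundy value is 1.
Build the Grundy sequence for stack C with g(k) = mex{g(k−s) : s ∈ {4, 6, 7}, s ≤ k}:
g(0) = mex{} = 0
g(1) = mex{} = 0
g(2) = mex{} = 0
g(3) = mex{} = 0
g(4) = mex{0} = 1
g(5) = mex{0} = 1
g(6) = mex{0} = 1
g(7) = mex{0} = 1
g(8) = mex{0,1} = 2
g(9) = mex{0,1} = 2
g(10) = mex{0,1} = 2
So g(10) = 2.
Stack D is a plain Nim stack of size 12, so its Grundy value is 12.
By the Sprague-Grundy theorem, the Grundy value of a sum of independent games is the XOR of the component values.
Combined value = 3 XOR 1 XOR 2 XOR 12 = 12.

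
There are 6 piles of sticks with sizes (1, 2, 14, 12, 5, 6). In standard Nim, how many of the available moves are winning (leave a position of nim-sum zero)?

Write each in binary and XOR column by column:
  0001  (1)
  0010  (2)
  1110  (14)
  1100  (12)
  0101  (5)
  0110  (6)
  ----
  0010  (2)
The overall nim-sum is X = 2. A pile of size p has a winning move iff p XOR X < p (reduce it to p XOR X).
  1: 1 XOR 2 = 3 ≥ 1 — no move.
  2: 2 XOR 2 = 0 < 2 — winning move (to 0).
  14: 14 XOR 2 = 12 < 14 — winning move (to 12).
  12: 12 XOR 2 = 14 ≥ 12 — no move.
  5: 5 XOR 2 = 7 ≥ 5 — no move.
  6: 6 XOR 2 = 4 < 6 — winning move (to 4).
That gives 3 winning moves.

3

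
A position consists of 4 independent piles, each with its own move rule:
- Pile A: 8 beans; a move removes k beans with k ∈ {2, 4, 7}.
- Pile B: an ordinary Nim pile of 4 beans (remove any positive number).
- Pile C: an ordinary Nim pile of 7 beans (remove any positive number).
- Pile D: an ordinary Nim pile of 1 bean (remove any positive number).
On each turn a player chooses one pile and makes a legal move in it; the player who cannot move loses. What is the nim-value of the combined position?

For pile A, compute g(0), g(1), … with moves {2, 4, 7}:
k:     0  1  2  3  4  5  6  7  8
g(k):  0  0  1  1  2  2  0  3  1
So g(8) = 1.
Pile B is a plain Nim pile of size 4, so its Grundy value is 4.
Pile C is a plain Nim pile of size 7, so its Grundy value is 7.
Pile D is a plain Nim pile of size 1, so its Grundy value is 1.
By the Sprague-Grundy theorem, the Grundy value of a sum of independent games is the XOR of the component values.
Combined value = 1 ⊕ 4 ⊕ 7 ⊕ 1 = 3.

3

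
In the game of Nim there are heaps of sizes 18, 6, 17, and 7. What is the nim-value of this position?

Nim-sum: 18 XOR 6 XOR 17 XOR 7 = 2.

2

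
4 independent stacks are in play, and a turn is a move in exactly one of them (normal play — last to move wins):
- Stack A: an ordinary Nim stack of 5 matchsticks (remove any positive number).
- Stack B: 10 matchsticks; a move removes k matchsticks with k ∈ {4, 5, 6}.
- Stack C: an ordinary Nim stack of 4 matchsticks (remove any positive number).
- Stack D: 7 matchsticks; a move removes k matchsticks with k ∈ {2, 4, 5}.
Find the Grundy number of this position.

1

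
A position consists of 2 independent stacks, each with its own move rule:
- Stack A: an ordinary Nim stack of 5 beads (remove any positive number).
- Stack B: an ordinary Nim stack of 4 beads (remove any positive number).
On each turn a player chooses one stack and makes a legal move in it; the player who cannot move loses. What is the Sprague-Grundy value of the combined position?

Stack A is a plain Nim stack of size 5, so its Grundy value is 5.
Stack B is a plain Nim stack of size 4, so its Grundy value is 4.
By the Sprague-Grundy theorem, the Grundy value of a sum of independent games is the XOR of the component values.
Combined value = 5 XOR 4 = 1.

1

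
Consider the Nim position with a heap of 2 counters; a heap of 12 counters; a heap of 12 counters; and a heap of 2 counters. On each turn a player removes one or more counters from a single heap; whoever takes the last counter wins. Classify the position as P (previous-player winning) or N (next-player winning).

Compute the nim-sum pairwise:
2 ⊕ 12 = 14
14 ⊕ 12 = 2
2 ⊕ 2 = 0
The nim-sum is 0, so this is a P-position: the player to move is in a losing position under optimal play.

P-position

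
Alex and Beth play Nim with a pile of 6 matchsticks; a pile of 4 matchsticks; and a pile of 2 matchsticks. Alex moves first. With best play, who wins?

Compute the nim-sum pairwise:
6 ^ 4 = 2
2 ^ 2 = 0
The nim-sum is 0, so this is a P-position: the player to move is in a losing position under optimal play; Alex is about to move from it and so loses — Beth wins.

Beth wins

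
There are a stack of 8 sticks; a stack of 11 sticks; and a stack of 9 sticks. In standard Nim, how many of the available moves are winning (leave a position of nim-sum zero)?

3

Compute the nim-sum pairwise:
8 ^ 11 = 3
3 ^ 9 = 10
The overall nim-sum is X = 10. A stack of size p has a winning move iff p XOR X < p (reduce it to p XOR X).
  8: 8 XOR 10 = 2 < 8 — winning move (to 2).
  11: 11 XOR 10 = 1 < 11 — winning move (to 1).
  9: 9 XOR 10 = 3 < 9 — winning move (to 3).
That gives 3 winning moves.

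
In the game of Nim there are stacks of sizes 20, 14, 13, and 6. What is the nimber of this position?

Nim-sum: 20 ^ 14 ^ 13 ^ 6 = 17.

17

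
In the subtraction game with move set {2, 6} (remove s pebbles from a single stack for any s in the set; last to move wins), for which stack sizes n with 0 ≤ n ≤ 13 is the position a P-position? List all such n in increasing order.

Compute g(0), g(1), … for moves {2, 6}:
g(0) = mex{} = 0
g(1) = mex{} = 0
g(2) = mex{0} = 1
g(3) = mex{0} = 1
g(4) = mex{1} = 0
g(5) = mex{1} = 0
g(6) = mex{0} = 1
g(7) = mex{0} = 1
g(8) = mex{1} = 0
g(9) = mex{1} = 0
g(10) = mex{0} = 1
g(11) = mex{0} = 1
g(12) = mex{1} = 0
g(13) = mex{1} = 0
The P-positions (g = 0) in 0..13 are 0, 1, 4, 5, 8, 9, 12, 13.

0, 1, 4, 5, 8, 9, 12, 13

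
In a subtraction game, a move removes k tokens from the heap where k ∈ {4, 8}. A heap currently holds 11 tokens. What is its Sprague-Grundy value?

2

Grundy values for subtraction set {4, 8}:
k:     0  1  2  3  4  5  6  7  8  9 10 11
g(k):  0  0  0  0  1  1  1  1  2  2  2  2
So g(11) = 2.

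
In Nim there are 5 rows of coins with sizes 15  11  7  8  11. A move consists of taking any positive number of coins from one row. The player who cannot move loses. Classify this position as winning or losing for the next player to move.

Bitwise XOR of the heap sizes:
  1111  (15)
  1011  (11)
  0111  (7)
  1000  (8)
  1011  (11)
  ----
  0000  (0)
The nim-sum is 0, so this is a P-position: the player to move is in a losing position under optimal play.

Losing position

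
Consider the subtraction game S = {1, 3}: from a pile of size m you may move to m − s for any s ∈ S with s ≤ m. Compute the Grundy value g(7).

1

Compute g(0), g(1), … for moves {1, 3}:
k:     0  1  2  3  4  5  6  7
g(k):  0  1  0  1  0  1  0  1
So g(7) = 1.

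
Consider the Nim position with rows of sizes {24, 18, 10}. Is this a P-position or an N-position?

Write each in binary and XOR column by column:
  11000  (24)
  10010  (18)
  01010  (10)
  -----
  00000  (0)
The nim-sum is 0, so this is a P-position: the player to move is in a losing position under optimal play.

P-position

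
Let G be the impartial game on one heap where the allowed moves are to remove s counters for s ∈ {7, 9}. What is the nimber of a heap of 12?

1

Build the Grundy sequence with g(k) = mex{g(k−s) : s ∈ {7, 9}, s ≤ k}:
g(0) = mex{} = 0
g(1) = mex{} = 0
g(2) = mex{} = 0
g(3) = mex{} = 0
g(4) = mex{} = 0
g(5) = mex{} = 0
g(6) = mex{} = 0
g(7) = mex{0} = 1
g(8) = mex{0} = 1
g(9) = mex{0} = 1
g(10) = mex{0} = 1
g(11) = mex{0} = 1
g(12) = mex{0} = 1
So g(12) = 1.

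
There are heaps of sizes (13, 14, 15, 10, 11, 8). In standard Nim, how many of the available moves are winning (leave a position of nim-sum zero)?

3

Write each in binary and XOR column by column:
  1101  (13)
  1110  (14)
  1111  (15)
  1010  (10)
  1011  (11)
  1000  (8)
  ----
  0101  (5)
The overall nim-sum is X = 5. A heap of size p has a winning move iff p XOR X < p (reduce it to p XOR X).
  13: 13 XOR 5 = 8 < 13 — winning move (to 8).
  14: 14 XOR 5 = 11 < 14 — winning move (to 11).
  15: 15 XOR 5 = 10 < 15 — winning move (to 10).
  10: 10 XOR 5 = 15 ≥ 10 — no move.
  11: 11 XOR 5 = 14 ≥ 11 — no move.
  8: 8 XOR 5 = 13 ≥ 8 — no move.
That gives 3 winning moves.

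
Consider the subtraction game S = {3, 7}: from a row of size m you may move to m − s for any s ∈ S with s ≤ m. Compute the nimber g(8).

2

Build the Grundy sequence with g(k) = mex{g(k−s) : s ∈ {3, 7}, s ≤ k}:
k:     0  1  2  3  4  5  6  7  8
g(k):  0  0  0  1  1  1  0  2  2
So g(8) = 2.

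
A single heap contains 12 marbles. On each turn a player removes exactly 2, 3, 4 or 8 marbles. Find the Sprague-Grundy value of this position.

Compute g(0), g(1), … for moves {2, 3, 4, 8}:
k:     0  1  2  3  4  5  6  7  8  9 10 11 12
g(k):  0  0  1  1  2  2  0  0  1  1  2  2  0
So g(12) = 0.

0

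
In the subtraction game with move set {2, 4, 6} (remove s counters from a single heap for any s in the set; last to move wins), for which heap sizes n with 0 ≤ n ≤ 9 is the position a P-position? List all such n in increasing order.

Compute g(0), g(1), … for moves {2, 4, 6}:
g(0) = mex{} = 0
g(1) = mex{} = 0
g(2) = mex{0} = 1
g(3) = mex{0} = 1
g(4) = mex{0,1} = 2
g(5) = mex{0,1} = 2
g(6) = mex{0,1,2} = 3
g(7) = mex{0,1,2} = 3
g(8) = mex{1,2,3} = 0
g(9) = mex{1,2,3} = 0
The P-positions (g = 0) in 0..9 are 0, 1, 8, 9.

0, 1, 8, 9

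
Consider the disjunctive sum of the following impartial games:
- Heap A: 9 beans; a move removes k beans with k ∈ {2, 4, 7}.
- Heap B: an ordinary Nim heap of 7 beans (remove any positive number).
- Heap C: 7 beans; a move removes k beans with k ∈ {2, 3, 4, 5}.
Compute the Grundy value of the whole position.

7

Grundy values for heap A (subtraction set {2, 4, 7}):
g(0) = mex{} = 0
g(1) = mex{} = 0
g(2) = mex{0} = 1
g(3) = mex{0} = 1
g(4) = mex{0,1} = 2
g(5) = mex{0,1} = 2
g(6) = mex{1,2} = 0
g(7) = mex{0,1,2} = 3
g(8) = mex{0,2} = 1
g(9) = mex{1,2,3} = 0
So g(9) = 0.
Heap B is a plain Nim heap of size 7, so its Grundy value is 7.
For heap C, compute g(0), g(1), … with moves {2, 3, 4, 5}:
k:     0  1  2  3  4  5  6  7
g(k):  0  0  1  1  2  2  3  0
So g(7) = 0.
By the Sprague-Grundy theorem, the Grundy value of a sum of independent games is the XOR of the component values.
Combined value = 0 XOR 7 XOR 0 = 7.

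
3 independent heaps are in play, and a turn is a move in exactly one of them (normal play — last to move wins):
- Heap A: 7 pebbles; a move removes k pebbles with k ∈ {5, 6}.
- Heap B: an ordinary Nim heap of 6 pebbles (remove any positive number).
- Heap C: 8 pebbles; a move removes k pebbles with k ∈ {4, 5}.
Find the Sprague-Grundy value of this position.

5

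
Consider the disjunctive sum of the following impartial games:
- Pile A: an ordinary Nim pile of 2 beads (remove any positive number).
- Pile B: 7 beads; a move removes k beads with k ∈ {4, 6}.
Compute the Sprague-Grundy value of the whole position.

Pile A is a plain Nim pile of size 2, so its Grundy value is 2.
For pile B, compute g(0), g(1), … with moves {4, 6}:
g(0) = mex{} = 0
g(1) = mex{} = 0
g(2) = mex{} = 0
g(3) = mex{} = 0
g(4) = mex{0} = 1
g(5) = mex{0} = 1
g(6) = mex{0} = 1
g(7) = mex{0} = 1
So g(7) = 1.
By the Sprague-Grundy theorem, the Grundy value of a sum of independent games is the XOR of the component values.
Combined value = 2 XOR 1 = 3.

3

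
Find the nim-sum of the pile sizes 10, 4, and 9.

Write each in binary and XOR column by column:
  1010  (10)
  0100  (4)
  1001  (9)
  ----
  0111  (7)

7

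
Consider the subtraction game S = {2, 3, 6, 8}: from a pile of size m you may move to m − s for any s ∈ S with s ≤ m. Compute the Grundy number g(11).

Build the Grundy sequence with g(k) = mex{g(k−s) : s ∈ {2, 3, 6, 8}, s ≤ k}:
k:     0  1  2  3  4  5  6  7  8  9 10 11
g(k):  0  0  1  1  2  0  3  1  2  2  0  3
So g(11) = 3.

3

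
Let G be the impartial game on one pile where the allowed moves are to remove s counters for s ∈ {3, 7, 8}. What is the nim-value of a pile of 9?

1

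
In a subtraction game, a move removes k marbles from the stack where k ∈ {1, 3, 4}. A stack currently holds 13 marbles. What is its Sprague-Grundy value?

2

Compute g(0), g(1), … for moves {1, 3, 4}:
k:     0  1  2  3  4  5  6  7  8  9 10 11 12 13
g(k):  0  1  0  1  2  3  2  0  1  0  1  2  3  2
So g(13) = 2.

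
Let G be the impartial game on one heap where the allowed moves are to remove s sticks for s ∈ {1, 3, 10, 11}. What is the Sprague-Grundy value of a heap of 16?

2

Build the Grundy sequence with g(k) = mex{g(k−s) : s ∈ {1, 3, 10, 11}, s ≤ k}:
k:     0  1  2  3  4  5  6  7  8  9 10 11 12 13 14 15 16
g(k):  0  1  0  1  0  1  0  1  0  1  2  3  2  3  2  3  2
So g(16) = 2.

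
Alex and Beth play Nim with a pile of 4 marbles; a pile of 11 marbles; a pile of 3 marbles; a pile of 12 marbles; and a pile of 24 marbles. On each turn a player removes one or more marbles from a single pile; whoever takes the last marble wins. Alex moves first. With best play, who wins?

Alex wins

Nim-sum: 4 ^ 11 ^ 3 ^ 12 ^ 24 = 24.
The nim-sum is 24 ≠ 0, so this is an N-position: the player to move can win; Alex has a winning move.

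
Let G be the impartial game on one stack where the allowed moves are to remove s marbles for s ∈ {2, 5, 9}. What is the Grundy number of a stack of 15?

0

Build the Grundy sequence with g(k) = mex{g(k−s) : s ∈ {2, 5, 9}, s ≤ k}:
k:     0  1  2  3  4  5  6  7  8  9 10 11 12 13 14 15
g(k):  0  0  1  1  0  2  1  0  0  1  1  0  2  1  0  0
So g(15) = 0.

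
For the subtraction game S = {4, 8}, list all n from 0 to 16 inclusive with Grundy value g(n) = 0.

0, 1, 2, 3, 12, 13, 14, 15

Build the Grundy sequence with g(k) = mex{g(k−s) : s ∈ {4, 8}, s ≤ k}:
k:     0  1  2  3  4  5  6  7  8  9 10 11 12 13 14 15 16
g(k):  0  0  0  0  1  1  1  1  2  2  2  2  0  0  0  0  1
The P-positions (g = 0) in 0..16 are 0, 1, 2, 3, 12, 13, 14, 15.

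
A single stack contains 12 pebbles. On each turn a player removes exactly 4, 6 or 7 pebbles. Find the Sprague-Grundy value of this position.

0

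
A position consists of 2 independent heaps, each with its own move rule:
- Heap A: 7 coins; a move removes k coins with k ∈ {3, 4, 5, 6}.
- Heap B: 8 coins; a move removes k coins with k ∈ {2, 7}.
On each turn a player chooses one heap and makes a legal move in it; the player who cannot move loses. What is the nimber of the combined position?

0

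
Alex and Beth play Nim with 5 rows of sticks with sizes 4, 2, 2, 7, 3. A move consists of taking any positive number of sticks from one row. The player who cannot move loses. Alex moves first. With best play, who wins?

Beth wins

Compute the nim-sum pairwise:
4 XOR 2 = 6
6 XOR 2 = 4
4 XOR 7 = 3
3 XOR 3 = 0
The nim-sum is 0, so this is a P-position: the player to move is in a losing position under optimal play; Alex is about to move from it and so loses — Beth wins.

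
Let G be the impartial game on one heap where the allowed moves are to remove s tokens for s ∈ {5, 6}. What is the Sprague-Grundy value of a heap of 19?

1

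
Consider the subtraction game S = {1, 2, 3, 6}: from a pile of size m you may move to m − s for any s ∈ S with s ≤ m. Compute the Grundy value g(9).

Grundy values for subtraction set {1, 2, 3, 6}:
g(0) = mex{} = 0
g(1) = mex{0} = 1
g(2) = mex{0,1} = 2
g(3) = mex{0,1,2} = 3
g(4) = mex{1,2,3} = 0
g(5) = mex{0,2,3} = 1
g(6) = mex{0,1,3} = 2
g(7) = mex{0,1,2} = 3
g(8) = mex{1,2,3} = 0
g(9) = mex{0,2,3} = 1
So g(9) = 1.

1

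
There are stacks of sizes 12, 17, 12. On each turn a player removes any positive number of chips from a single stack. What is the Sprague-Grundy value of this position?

17

Nim-sum: 12 ^ 17 ^ 12 = 17.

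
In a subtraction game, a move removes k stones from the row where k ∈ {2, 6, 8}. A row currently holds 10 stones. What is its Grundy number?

Build the Grundy sequence with g(k) = mex{g(k−s) : s ∈ {2, 6, 8}, s ≤ k}:
k:     0  1  2  3  4  5  6  7  8  9 10
g(k):  0  0  1  1  0  0  1  1  2  2  3
So g(10) = 3.

3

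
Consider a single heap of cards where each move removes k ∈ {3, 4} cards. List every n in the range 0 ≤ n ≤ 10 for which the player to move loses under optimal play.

0, 1, 2, 7, 8, 9

Grundy values for subtraction set {3, 4}:
g(0) = mex{} = 0
g(1) = mex{} = 0
g(2) = mex{} = 0
g(3) = mex{0} = 1
g(4) = mex{0} = 1
g(5) = mex{0} = 1
g(6) = mex{0,1} = 2
g(7) = mex{1} = 0
g(8) = mex{1} = 0
g(9) = mex{1,2} = 0
g(10) = mex{0,2} = 1
The P-positions (g = 0) in 0..10 are 0, 1, 2, 7, 8, 9.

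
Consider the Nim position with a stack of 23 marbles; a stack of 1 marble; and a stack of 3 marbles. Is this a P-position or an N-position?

N-position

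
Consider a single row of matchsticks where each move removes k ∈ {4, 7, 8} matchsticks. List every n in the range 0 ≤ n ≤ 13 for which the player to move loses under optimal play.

0, 1, 2, 3, 12, 13

Build the Grundy sequence with g(k) = mex{g(k−s) : s ∈ {4, 7, 8}, s ≤ k}:
g(0) = mex{} = 0
g(1) = mex{} = 0
g(2) = mex{} = 0
g(3) = mex{} = 0
g(4) = mex{0} = 1
g(5) = mex{0} = 1
g(6) = mex{0} = 1
g(7) = mex{0} = 1
g(8) = mex{0,1} = 2
g(9) = mex{0,1} = 2
g(10) = mex{0,1} = 2
g(11) = mex{0,1} = 2
g(12) = mex{1,2} = 0
g(13) = mex{1,2} = 0
The P-positions (g = 0) in 0..13 are 0, 1, 2, 3, 12, 13.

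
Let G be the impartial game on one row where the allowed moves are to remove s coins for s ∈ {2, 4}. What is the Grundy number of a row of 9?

Build the Grundy sequence with g(k) = mex{g(k−s) : s ∈ {2, 4}, s ≤ k}:
g(0) = mex{} = 0
g(1) = mex{} = 0
g(2) = mex{0} = 1
g(3) = mex{0} = 1
g(4) = mex{0,1} = 2
g(5) = mex{0,1} = 2
g(6) = mex{1,2} = 0
g(7) = mex{1,2} = 0
g(8) = mex{0,2} = 1
g(9) = mex{0,2} = 1
So g(9) = 1.

1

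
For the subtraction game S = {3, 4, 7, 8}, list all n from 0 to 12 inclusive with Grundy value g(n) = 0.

0, 1, 2, 11, 12

Grundy values for subtraction set {3, 4, 7, 8}:
g(0) = mex{} = 0
g(1) = mex{} = 0
g(2) = mex{} = 0
g(3) = mex{0} = 1
g(4) = mex{0} = 1
g(5) = mex{0} = 1
g(6) = mex{0,1} = 2
g(7) = mex{0,1} = 2
g(8) = mex{0,1} = 2
g(9) = mex{0,1,2} = 3
g(10) = mex{0,1,2} = 3
g(11) = mex{1,2} = 0
g(12) = mex{1,2,3} = 0
The P-positions (g = 0) in 0..12 are 0, 1, 2, 11, 12.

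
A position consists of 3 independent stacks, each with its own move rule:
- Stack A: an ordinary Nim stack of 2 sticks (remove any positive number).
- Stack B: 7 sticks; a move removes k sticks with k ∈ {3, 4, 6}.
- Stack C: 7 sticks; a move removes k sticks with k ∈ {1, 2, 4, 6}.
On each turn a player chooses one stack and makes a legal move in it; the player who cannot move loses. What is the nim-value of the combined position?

4

Stack A is a plain Nim stack of size 2, so its Grundy value is 2.
For stack B, compute g(0), g(1), … with moves {3, 4, 6}:
g(0) = mex{} = 0
g(1) = mex{} = 0
g(2) = mex{} = 0
g(3) = mex{0} = 1
g(4) = mex{0} = 1
g(5) = mex{0} = 1
g(6) = mex{0,1} = 2
g(7) = mex{0,1} = 2
So g(7) = 2.
Build the Grundy sequence for stack C with g(k) = mex{g(k−s) : s ∈ {1, 2, 4, 6}, s ≤ k}:
g(0) = mex{} = 0
g(1) = mex{0} = 1
g(2) = mex{0,1} = 2
g(3) = mex{1,2} = 0
g(4) = mex{0,2} = 1
g(5) = mex{0,1} = 2
g(6) = mex{0,1,2} = 3
g(7) = mex{0,1,2,3} = 4
So g(7) = 4.
By the Sprague-Grundy theorem, the Grundy value of a sum of independent games is the XOR of the component values.
Combined value = 2 ⊕ 2 ⊕ 4 = 4.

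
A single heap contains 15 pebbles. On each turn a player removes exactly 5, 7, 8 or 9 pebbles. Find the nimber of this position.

Compute g(0), g(1), … for moves {5, 7, 8, 9}:
k:     0  1  2  3  4  5  6  7  8  9 10 11 12 13 14 15
g(k):  0  0  0  0  0  1  1  1  1  1  2  2  2  2  0  0
So g(15) = 0.

0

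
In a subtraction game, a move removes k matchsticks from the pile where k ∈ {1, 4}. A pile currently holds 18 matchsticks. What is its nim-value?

Compute g(0), g(1), … for moves {1, 4}:
k:     0  1  2  3  4  5  6  7  8  9 10 11 12 13 14 15 16 17 18
g(k):  0  1  0  1  2  0  1  0  1  2  0  1  0  1  2  0  1  0  1
So g(18) = 1.

1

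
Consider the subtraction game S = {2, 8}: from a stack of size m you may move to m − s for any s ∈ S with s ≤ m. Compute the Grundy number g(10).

0

Compute g(0), g(1), … for moves {2, 8}:
g(0) = mex{} = 0
g(1) = mex{} = 0
g(2) = mex{0} = 1
g(3) = mex{0} = 1
g(4) = mex{1} = 0
g(5) = mex{1} = 0
g(6) = mex{0} = 1
g(7) = mex{0} = 1
g(8) = mex{0,1} = 2
g(9) = mex{0,1} = 2
g(10) = mex{1,2} = 0
So g(10) = 0.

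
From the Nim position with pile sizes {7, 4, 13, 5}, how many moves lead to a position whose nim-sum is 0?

Nim-sum: 7 ⊕ 4 ⊕ 13 ⊕ 5 = 11.
The overall nim-sum is X = 11. A pile of size p has a winning move iff p XOR X < p (reduce it to p XOR X).
  7: 7 XOR 11 = 12 ≥ 7 — no move.
  4: 4 XOR 11 = 15 ≥ 4 — no move.
  13: 13 XOR 11 = 6 < 13 — winning move (to 6).
  5: 5 XOR 11 = 14 ≥ 5 — no move.
That gives 1 winning move.

1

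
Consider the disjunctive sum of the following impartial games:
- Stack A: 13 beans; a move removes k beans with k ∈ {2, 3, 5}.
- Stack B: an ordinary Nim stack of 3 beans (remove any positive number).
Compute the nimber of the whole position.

0

For stack A, compute g(0), g(1), … with moves {2, 3, 5}:
g(0) = mex{} = 0
g(1) = mex{} = 0
g(2) = mex{0} = 1
g(3) = mex{0} = 1
g(4) = mex{0,1} = 2
g(5) = mex{0,1} = 2
g(6) = mex{0,1,2} = 3
g(7) = mex{1,2} = 0
g(8) = mex{1,2,3} = 0
g(9) = mex{0,2,3} = 1
g(10) = mex{0,2} = 1
g(11) = mex{0,1,3} = 2
g(12) = mex{0,1} = 2
g(13) = mex{0,1,2} = 3
So g(13) = 3.
Stack B is a plain Nim stack of size 3, so its Grundy value is 3.
By the Sprague-Grundy theorem, the Grundy value of a sum of independent games is the XOR of the component values.
Combined value = 3 ⊕ 3 = 0.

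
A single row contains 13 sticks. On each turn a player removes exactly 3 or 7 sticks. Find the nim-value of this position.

1

Grundy values for subtraction set {3, 7}:
g(0) = mex{} = 0
g(1) = mex{} = 0
g(2) = mex{} = 0
g(3) = mex{0} = 1
g(4) = mex{0} = 1
g(5) = mex{0} = 1
g(6) = mex{1} = 0
g(7) = mex{0,1} = 2
g(8) = mex{0,1} = 2
g(9) = mex{0} = 1
g(10) = mex{1,2} = 0
g(11) = mex{1,2} = 0
g(12) = mex{1} = 0
g(13) = mex{0} = 1
So g(13) = 1.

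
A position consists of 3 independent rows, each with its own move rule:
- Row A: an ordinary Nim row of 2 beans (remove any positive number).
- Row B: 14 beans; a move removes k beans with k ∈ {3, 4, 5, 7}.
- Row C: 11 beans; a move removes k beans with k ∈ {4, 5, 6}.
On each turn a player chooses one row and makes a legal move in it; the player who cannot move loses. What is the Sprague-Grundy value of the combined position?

Row A is a plain Nim row of size 2, so its Grundy value is 2.
For row B, compute g(0), g(1), … with moves {3, 4, 5, 7}:
g(0) = mex{} = 0
g(1) = mex{} = 0
g(2) = mex{} = 0
g(3) = mex{0} = 1
g(4) = mex{0} = 1
g(5) = mex{0} = 1
g(6) = mex{0,1} = 2
g(7) = mex{0,1} = 2
g(8) = mex{0,1} = 2
g(9) = mex{0,1,2} = 3
g(10) = mex{1,2} = 0
g(11) = mex{1,2} = 0
g(12) = mex{1,2,3} = 0
g(13) = mex{0,2,3} = 1
g(14) = mex{0,2,3} = 1
So g(14) = 1.
For row C, compute g(0), g(1), … with moves {4, 5, 6}:
g(0) = mex{} = 0
g(1) = mex{} = 0
g(2) = mex{} = 0
g(3) = mex{} = 0
g(4) = mex{0} = 1
g(5) = mex{0} = 1
g(6) = mex{0} = 1
g(7) = mex{0} = 1
g(8) = mex{0,1} = 2
g(9) = mex{0,1} = 2
g(10) = mex{1} = 0
g(11) = mex{1} = 0
So g(11) = 0.
The value of a disjunctive sum is the nim-sum of the parts.
Combined value = 2 XOR 1 XOR 0 = 3.

3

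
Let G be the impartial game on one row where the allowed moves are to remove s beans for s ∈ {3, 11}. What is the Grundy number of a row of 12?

2

Compute g(0), g(1), … for moves {3, 11}:
g(0) = mex{} = 0
g(1) = mex{} = 0
g(2) = mex{} = 0
g(3) = mex{0} = 1
g(4) = mex{0} = 1
g(5) = mex{0} = 1
g(6) = mex{1} = 0
g(7) = mex{1} = 0
g(8) = mex{1} = 0
g(9) = mex{0} = 1
g(10) = mex{0} = 1
g(11) = mex{0} = 1
g(12) = mex{0,1} = 2
So g(12) = 2.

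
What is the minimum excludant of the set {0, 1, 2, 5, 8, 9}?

The values 0, 1, 2 are all present; 3 is the first non-negative integer missing from the set.

3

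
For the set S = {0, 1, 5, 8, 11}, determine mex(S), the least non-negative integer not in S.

2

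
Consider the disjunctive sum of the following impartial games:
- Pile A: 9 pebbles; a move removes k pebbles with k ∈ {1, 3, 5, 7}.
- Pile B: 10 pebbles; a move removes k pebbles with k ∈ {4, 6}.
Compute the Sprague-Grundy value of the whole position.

1

Grundy values for pile A (subtraction set {1, 3, 5, 7}):
k:     0  1  2  3  4  5  6  7  8  9
g(k):  0  1  0  1  0  1  0  1  0  1
So g(9) = 1.
Grundy values for pile B (subtraction set {4, 6}):
g(0) = mex{} = 0
g(1) = mex{} = 0
g(2) = mex{} = 0
g(3) = mex{} = 0
g(4) = mex{0} = 1
g(5) = mex{0} = 1
g(6) = mex{0} = 1
g(7) = mex{0} = 1
g(8) = mex{0,1} = 2
g(9) = mex{0,1} = 2
g(10) = mex{1} = 0
So g(10) = 0.
By the Sprague-Grundy theorem, the Grundy value of a sum of independent games is the XOR of the component values.
Combined value = 1 XOR 0 = 1.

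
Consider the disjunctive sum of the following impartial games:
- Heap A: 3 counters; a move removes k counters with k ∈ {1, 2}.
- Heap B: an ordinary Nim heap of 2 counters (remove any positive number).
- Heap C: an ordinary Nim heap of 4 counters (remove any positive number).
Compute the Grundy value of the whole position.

For heap A, compute g(0), g(1), … with moves {1, 2}:
k:     0  1  2  3
g(k):  0  1  2  0
So g(3) = 0.
Heap B is a plain Nim heap of size 2, so its Grundy value is 2.
Heap C is a plain Nim heap of size 4, so its Grundy value is 4.
The value of a disjunctive sum is the nim-sum of the parts.
Combined value = 0 XOR 2 XOR 4 = 6.

6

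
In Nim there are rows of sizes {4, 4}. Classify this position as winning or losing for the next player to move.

Compute the nim-sum pairwise:
4 XOR 4 = 0
The nim-sum is 0, so this is a P-position: the player to move is in a losing position under optimal play.

Losing position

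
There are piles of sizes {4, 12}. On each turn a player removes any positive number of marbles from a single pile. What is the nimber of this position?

Write each in binary and XOR column by column:
  0100  (4)
  1100  (12)
  ----
  1000  (8)

8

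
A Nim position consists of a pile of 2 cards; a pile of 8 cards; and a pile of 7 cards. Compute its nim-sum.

13

Nim-sum: 2 ⊕ 8 ⊕ 7 = 13.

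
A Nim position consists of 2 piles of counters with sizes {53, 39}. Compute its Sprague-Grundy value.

18

In binary:
  110101  (53)
  100111  (39)
  ------
  010010  (18)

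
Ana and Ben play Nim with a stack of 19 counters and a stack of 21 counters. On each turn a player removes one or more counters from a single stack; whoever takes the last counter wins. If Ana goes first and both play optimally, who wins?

Ana wins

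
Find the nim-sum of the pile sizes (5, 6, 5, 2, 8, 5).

9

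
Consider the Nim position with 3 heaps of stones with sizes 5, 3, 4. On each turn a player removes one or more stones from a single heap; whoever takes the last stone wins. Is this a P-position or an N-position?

N-position

Write each in binary and XOR column by column:
  101  (5)
  011  (3)
  100  (4)
  ---
  010  (2)
The nim-sum is 2 ≠ 0, so this is an N-position: the player to move can win.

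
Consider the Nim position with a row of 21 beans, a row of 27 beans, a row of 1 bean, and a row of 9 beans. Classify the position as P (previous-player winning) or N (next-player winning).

Write each in binary and XOR column by column:
  10101  (21)
  11011  (27)
  00001  (1)
  01001  (9)
  -----
  00110  (6)
The nim-sum is 6 ≠ 0, so this is an N-position: the player to move can win.

N-position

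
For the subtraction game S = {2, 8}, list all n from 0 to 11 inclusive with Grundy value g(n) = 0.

Compute g(0), g(1), … for moves {2, 8}:
g(0) = mex{} = 0
g(1) = mex{} = 0
g(2) = mex{0} = 1
g(3) = mex{0} = 1
g(4) = mex{1} = 0
g(5) = mex{1} = 0
g(6) = mex{0} = 1
g(7) = mex{0} = 1
g(8) = mex{0,1} = 2
g(9) = mex{0,1} = 2
g(10) = mex{1,2} = 0
g(11) = mex{1,2} = 0
The P-positions (g = 0) in 0..11 are 0, 1, 4, 5, 10, 11.

0, 1, 4, 5, 10, 11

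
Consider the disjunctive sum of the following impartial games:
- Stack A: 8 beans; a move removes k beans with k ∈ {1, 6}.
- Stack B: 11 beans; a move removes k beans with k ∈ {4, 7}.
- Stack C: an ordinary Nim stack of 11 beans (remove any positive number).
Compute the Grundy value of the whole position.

10

Grundy values for stack A (subtraction set {1, 6}):
g(0) = mex{} = 0
g(1) = mex{0} = 1
g(2) = mex{1} = 0
g(3) = mex{0} = 1
g(4) = mex{1} = 0
g(5) = mex{0} = 1
g(6) = mex{0,1} = 2
g(7) = mex{1,2} = 0
g(8) = mex{0} = 1
So g(8) = 1.
For stack B, compute g(0), g(1), … with moves {4, 7}:
g(0) = mex{} = 0
g(1) = mex{} = 0
g(2) = mex{} = 0
g(3) = mex{} = 0
g(4) = mex{0} = 1
g(5) = mex{0} = 1
g(6) = mex{0} = 1
g(7) = mex{0} = 1
g(8) = mex{0,1} = 2
g(9) = mex{0,1} = 2
g(10) = mex{0,1} = 2
g(11) = mex{1} = 0
So g(11) = 0.
Stack C is a plain Nim stack of size 11, so its Grundy value is 11.
By the Sprague-Grundy theorem, the Grundy value of a sum of independent games is the XOR of the component values.
Combined value = 1 ⊕ 0 ⊕ 11 = 10.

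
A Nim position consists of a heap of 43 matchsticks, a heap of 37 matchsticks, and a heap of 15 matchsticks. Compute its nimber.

1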